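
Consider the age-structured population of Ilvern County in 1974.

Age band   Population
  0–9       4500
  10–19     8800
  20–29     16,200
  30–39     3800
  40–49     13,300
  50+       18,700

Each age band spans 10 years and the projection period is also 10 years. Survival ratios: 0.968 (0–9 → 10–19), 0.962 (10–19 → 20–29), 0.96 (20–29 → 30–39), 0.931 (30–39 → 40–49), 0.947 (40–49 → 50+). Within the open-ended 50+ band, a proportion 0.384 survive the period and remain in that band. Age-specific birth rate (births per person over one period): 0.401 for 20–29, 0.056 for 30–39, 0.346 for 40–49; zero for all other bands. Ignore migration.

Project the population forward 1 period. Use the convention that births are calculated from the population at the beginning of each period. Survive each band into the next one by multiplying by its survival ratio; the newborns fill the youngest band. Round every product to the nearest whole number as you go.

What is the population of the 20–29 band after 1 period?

8466

Numbering the groups 1..6 from youngest to oldest:
Period 1.
Births: 16200 × 0.401 = 6496  |  3800 × 0.056 = 213  |  13300 × 0.346 = 4602 → total 11311
Group 2: 4500 × 0.968 = 4356
Group 3: 8800 × 0.962 = 8466
Group 4: 16200 × 0.96 = 15552
Group 5: 3800 × 0.931 = 3538
Group 6: 13300 × 0.947 + 18700 × 0.384 = 12595 + 7181 = 19776
End of period: [11311, 4356, 8466, 15552, 3538, 19776]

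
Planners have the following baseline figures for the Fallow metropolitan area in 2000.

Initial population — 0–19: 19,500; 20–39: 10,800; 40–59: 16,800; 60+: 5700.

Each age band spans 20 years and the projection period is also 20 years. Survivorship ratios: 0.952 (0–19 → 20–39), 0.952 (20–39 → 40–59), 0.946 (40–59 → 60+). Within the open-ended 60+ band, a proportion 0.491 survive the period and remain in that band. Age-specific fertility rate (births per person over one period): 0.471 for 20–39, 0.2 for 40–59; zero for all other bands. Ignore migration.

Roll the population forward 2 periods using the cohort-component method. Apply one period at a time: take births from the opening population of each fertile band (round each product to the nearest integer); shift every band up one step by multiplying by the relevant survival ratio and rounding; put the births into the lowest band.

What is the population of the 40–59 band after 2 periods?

17673

— Period 1 —
Births: 10800 × 0.471 = 5087 ; 16800 × 0.2 = 3360 — total 8447
20–39: 19500 × 0.952 = 18564
40–59: 10800 × 0.952 = 10282
60+: 16800 × 0.946 + 5700 × 0.491 = 15893 + 2799 = 18692
Population now: 0–19=8447, 20–39=18564, 40–59=10282, 60+=18692
— Period 2 —
Births: 18564 × 0.471 = 8744 ; 10282 × 0.2 = 2056 — total 10800
20–39: 8447 × 0.952 = 8042
40–59: 18564 × 0.952 = 17673
60+: 10282 × 0.946 + 18692 × 0.491 = 9727 + 9178 = 18905
Population now: 0–19=10800, 20–39=8042, 40–59=17673, 60+=18905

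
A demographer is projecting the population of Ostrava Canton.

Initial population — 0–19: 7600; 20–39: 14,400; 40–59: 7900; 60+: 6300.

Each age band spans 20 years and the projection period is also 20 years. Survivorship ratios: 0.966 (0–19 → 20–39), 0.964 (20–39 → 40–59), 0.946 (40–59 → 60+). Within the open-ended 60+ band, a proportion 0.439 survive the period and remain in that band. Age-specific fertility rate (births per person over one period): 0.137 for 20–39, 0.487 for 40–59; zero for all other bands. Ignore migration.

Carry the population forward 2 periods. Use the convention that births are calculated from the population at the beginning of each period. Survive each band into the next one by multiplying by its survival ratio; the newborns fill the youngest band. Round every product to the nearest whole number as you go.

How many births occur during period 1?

— Period 1 —
Births: 14400 × 0.137 = 1973  |  7900 × 0.487 = 3847 → total 5820
20–39: 7600 × 0.966 = 7342
40–59: 14400 × 0.964 = 13882
60+: 7900 × 0.946 + 6300 × 0.439 = 7473 + 2766 = 10239
End of period: [5820, 7342, 13882, 10239]

5820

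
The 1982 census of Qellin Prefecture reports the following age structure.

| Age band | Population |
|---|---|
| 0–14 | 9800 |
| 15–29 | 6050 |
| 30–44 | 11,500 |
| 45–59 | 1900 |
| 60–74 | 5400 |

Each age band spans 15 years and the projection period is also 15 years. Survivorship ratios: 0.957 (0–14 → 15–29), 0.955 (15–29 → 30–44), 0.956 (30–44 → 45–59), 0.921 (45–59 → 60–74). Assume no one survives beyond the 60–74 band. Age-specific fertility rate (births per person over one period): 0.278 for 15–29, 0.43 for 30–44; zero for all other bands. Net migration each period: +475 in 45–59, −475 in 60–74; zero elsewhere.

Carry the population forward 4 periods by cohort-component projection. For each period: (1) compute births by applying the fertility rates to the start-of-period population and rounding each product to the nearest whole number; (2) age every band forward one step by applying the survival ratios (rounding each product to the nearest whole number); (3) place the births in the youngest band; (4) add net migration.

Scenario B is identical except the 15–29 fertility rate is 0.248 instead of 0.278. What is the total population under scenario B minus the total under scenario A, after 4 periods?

-924

After projecting period 1:
Births: 6050 × 0.278 = 1682, 11500 × 0.43 = 4945 — total 6627
15–29: 9800 × 0.957 = 9379
30–44: 6050 × 0.955 = 5778
45–59: 11500 × 0.956 = 10994
60–74: 1900 × 0.921 = 1750
Net migration: 45–59 + 475 → 11469; 60–74 − 475 → 1275
→ [6627, 9379, 5778, 11469, 1275]
After projecting period 2:
Births: 9379 × 0.278 = 2607, 5778 × 0.43 = 2485 — total 5092
15–29: 6627 × 0.957 = 6342
30–44: 9379 × 0.955 = 8957
45–59: 5778 × 0.956 = 5524
60–74: 11469 × 0.921 = 10563
Net migration: 45–59 + 475 → 5999; 60–74 − 475 → 10088
→ [5092, 6342, 8957, 5999, 10088]
After projecting period 3:
Births: 6342 × 0.278 = 1763, 8957 × 0.43 = 3852 — total 5615
15–29: 5092 × 0.957 = 4873
30–44: 6342 × 0.955 = 6057
45–59: 8957 × 0.956 = 8563
60–74: 5999 × 0.921 = 5525
Net migration: 45–59 + 475 → 9038; 60–74 − 475 → 5050
→ [5615, 4873, 6057, 9038, 5050]
After projecting period 4:
Births: 4873 × 0.278 = 1355, 6057 × 0.43 = 2605 — total 3960
15–29: 5615 × 0.957 = 5374
30–44: 4873 × 0.955 = 4654
45–59: 6057 × 0.956 = 5790
60–74: 9038 × 0.921 = 8324
Net migration: 45–59 + 475 → 6265; 60–74 − 475 → 7849
→ [3960, 5374, 4654, 6265, 7849]
Scenario A total after 4 periods: 28102
Scenario B projection —
After projecting period 1:
Births: 6050 × 0.248 = 1500, 11500 × 0.43 = 4945 — total 6445
15–29: 9800 × 0.957 = 9379
30–44: 6050 × 0.955 = 5778
45–59: 11500 × 0.956 = 10994
60–74: 1900 × 0.921 = 1750
Net migration: 45–59 + 475 → 11469; 60–74 − 475 → 1275
→ [6445, 9379, 5778, 11469, 1275]
After projecting period 2:
Births: 9379 × 0.248 = 2326, 5778 × 0.43 = 2485 — total 4811
15–29: 6445 × 0.957 = 6168
30–44: 9379 × 0.955 = 8957
45–59: 5778 × 0.956 = 5524
60–74: 11469 × 0.921 = 10563
Net migration: 45–59 + 475 → 5999; 60–74 − 475 → 10088
→ [4811, 6168, 8957, 5999, 10088]
After projecting period 3:
Births: 6168 × 0.248 = 1530, 8957 × 0.43 = 3852 — total 5382
15–29: 4811 × 0.957 = 4604
30–44: 6168 × 0.955 = 5890
45–59: 8957 × 0.956 = 8563
60–74: 5999 × 0.921 = 5525
Net migration: 45–59 + 475 → 9038; 60–74 − 475 → 5050
→ [5382, 4604, 5890, 9038, 5050]
After projecting period 4:
Births: 4604 × 0.248 = 1142, 5890 × 0.43 = 2533 — total 3675
15–29: 5382 × 0.957 = 5151
30–44: 4604 × 0.955 = 4397
45–59: 5890 × 0.956 = 5631
60–74: 9038 × 0.921 = 8324
Net migration: 45–59 + 475 → 6106; 60–74 − 475 → 7849
→ [3675, 5151, 4397, 6106, 7849]
Scenario B total after 4 periods: 27178
Difference B − A = 27178 − 28102 = -924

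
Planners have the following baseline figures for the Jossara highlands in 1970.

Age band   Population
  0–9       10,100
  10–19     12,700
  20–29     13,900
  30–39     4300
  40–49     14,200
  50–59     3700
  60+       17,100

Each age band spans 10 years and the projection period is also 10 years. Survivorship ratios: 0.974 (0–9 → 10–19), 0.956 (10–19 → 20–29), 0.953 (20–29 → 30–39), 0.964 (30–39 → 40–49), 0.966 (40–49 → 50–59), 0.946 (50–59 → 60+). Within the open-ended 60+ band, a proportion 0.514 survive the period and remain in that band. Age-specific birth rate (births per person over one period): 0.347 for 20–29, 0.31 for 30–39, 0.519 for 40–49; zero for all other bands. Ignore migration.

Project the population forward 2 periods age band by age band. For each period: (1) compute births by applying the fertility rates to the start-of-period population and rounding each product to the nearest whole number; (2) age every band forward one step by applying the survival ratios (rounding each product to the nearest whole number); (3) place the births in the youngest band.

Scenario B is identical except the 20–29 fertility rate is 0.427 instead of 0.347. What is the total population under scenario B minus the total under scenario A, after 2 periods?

2054

Numbering the bands 1..7 from youngest to oldest:
[period 1]
Births: 13900 × 0.347 = 4823  |  4300 × 0.31 = 1333  |  14200 × 0.519 = 7370 — total 13526
Band 2: 10100 × 0.974 = 9837
Band 3: 12700 × 0.956 = 12141
Band 4: 13900 × 0.953 = 13247
Band 5: 4300 × 0.964 = 4145
Band 6: 14200 × 0.966 = 13717
Band 7: 3700 × 0.946 + 17100 × 0.514 = 3500 + 8789 = 12289
Giving 13526 / 9837 / 12141 / 13247 / 4145 / 13717 / 12289.
[period 2]
Births: 12141 × 0.347 = 4213  |  13247 × 0.31 = 4107  |  4145 × 0.519 = 2151 — total 10471
Band 2: 13526 × 0.974 = 13174
Band 3: 9837 × 0.956 = 9404
Band 4: 12141 × 0.953 = 11570
Band 5: 13247 × 0.964 = 12770
Band 6: 4145 × 0.966 = 4004
Band 7: 13717 × 0.946 + 12289 × 0.514 = 12976 + 6317 = 19293
Giving 10471 / 13174 / 9404 / 11570 / 12770 / 4004 / 19293.
Scenario A total after 2 periods: 80686
Scenario B projection —
[period 1]
Births: 13900 × 0.427 = 5935  |  4300 × 0.31 = 1333  |  14200 × 0.519 = 7370 — total 14638
Band 2: 10100 × 0.974 = 9837
Band 3: 12700 × 0.956 = 12141
Band 4: 13900 × 0.953 = 13247
Band 5: 4300 × 0.964 = 4145
Band 6: 14200 × 0.966 = 13717
Band 7: 3700 × 0.946 + 17100 × 0.514 = 3500 + 8789 = 12289
Giving 14638 / 9837 / 12141 / 13247 / 4145 / 13717 / 12289.
[period 2]
Births: 12141 × 0.427 = 5184  |  13247 × 0.31 = 4107  |  4145 × 0.519 = 2151 — total 11442
Band 2: 14638 × 0.974 = 14257
Band 3: 9837 × 0.956 = 9404
Band 4: 12141 × 0.953 = 11570
Band 5: 13247 × 0.964 = 12770
Band 6: 4145 × 0.966 = 4004
Band 7: 13717 × 0.946 + 12289 × 0.514 = 12976 + 6317 = 19293
Giving 11442 / 14257 / 9404 / 11570 / 12770 / 4004 / 19293.
Scenario B total after 2 periods: 82740
Difference B − A = 82740 − 80686 = 2054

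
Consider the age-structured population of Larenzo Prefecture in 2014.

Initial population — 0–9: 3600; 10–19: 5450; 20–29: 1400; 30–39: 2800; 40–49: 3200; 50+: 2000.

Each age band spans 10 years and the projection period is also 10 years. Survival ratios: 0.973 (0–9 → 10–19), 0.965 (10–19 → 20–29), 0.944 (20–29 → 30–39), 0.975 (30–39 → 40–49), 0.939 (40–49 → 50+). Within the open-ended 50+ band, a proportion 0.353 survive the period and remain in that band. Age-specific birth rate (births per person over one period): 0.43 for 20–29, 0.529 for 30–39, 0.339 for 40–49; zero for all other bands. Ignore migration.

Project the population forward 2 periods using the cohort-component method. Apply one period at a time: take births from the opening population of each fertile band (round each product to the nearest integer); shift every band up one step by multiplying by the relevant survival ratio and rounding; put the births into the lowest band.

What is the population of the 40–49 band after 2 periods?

After projecting period 1:
Births: 1400 * 0.43 = 602 ; 2800 * 0.529 = 1481 ; 3200 * 0.339 = 1085 → total 3168
10–19: 3600 * 0.973 = 3503
20–29: 5450 * 0.965 = 5259
30–39: 1400 * 0.944 = 1322
40–49: 2800 * 0.975 = 2730
50+: 3200 * 0.939 + 2000 * 0.353 = 3005 + 706 = 3711
Population now: 0–9=3168, 10–19=3503, 20–29=5259, 30–39=1322, 40–49=2730, 50+=3711
After projecting period 2:
Births: 5259 * 0.43 = 2261 ; 1322 * 0.529 = 699 ; 2730 * 0.339 = 925 → total 3885
10–19: 3168 * 0.973 = 3082
20–29: 3503 * 0.965 = 3380
30–39: 5259 * 0.944 = 4964
40–49: 1322 * 0.975 = 1289
50+: 2730 * 0.939 + 3711 * 0.353 = 2563 + 1310 = 3873
Population now: 0–9=3885, 10–19=3082, 20–29=3380, 30–39=4964, 40–49=1289, 50+=3873

1289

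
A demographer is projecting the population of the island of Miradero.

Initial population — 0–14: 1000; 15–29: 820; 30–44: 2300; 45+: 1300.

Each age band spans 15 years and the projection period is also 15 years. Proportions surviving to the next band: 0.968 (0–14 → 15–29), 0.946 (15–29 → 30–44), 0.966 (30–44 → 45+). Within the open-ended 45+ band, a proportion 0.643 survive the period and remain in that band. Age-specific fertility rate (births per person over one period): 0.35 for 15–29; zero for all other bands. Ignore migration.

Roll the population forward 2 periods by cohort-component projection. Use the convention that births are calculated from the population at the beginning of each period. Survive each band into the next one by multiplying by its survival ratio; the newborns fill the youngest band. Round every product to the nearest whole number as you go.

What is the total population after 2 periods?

— Period 1 —
Births: 820 * 0.35 = 287
15–29: 1000 * 0.968 = 968
30–44: 820 * 0.946 = 776
45+: 2300 * 0.966 + 1300 * 0.643 = 2222 + 836 = 3058
Population now: 0–14=287, 15–29=968, 30–44=776, 45+=3058
— Period 2 —
Births: 968 * 0.35 = 339
15–29: 287 * 0.968 = 278
30–44: 968 * 0.946 = 916
45+: 776 * 0.966 + 3058 * 0.643 = 750 + 1966 = 2716
Population now: 0–14=339, 15–29=278, 30–44=916, 45+=2716
Total after period 2: 339 + 278 + 916 + 2716 = 4249

4249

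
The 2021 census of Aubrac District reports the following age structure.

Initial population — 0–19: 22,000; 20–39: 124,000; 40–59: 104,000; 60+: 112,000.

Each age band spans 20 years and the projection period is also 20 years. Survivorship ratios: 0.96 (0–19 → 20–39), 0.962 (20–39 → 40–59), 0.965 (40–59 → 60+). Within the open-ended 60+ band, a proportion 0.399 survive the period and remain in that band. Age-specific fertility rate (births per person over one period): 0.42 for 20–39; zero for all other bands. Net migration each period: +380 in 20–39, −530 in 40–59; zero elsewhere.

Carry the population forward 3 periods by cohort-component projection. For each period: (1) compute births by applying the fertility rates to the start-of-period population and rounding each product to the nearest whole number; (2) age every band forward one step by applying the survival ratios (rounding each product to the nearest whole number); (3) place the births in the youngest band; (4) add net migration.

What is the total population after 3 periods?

166406

Period 1.
Births: 124000 × 0.42 = 52080
20–39: 22000 × 0.96 = 21120
40–59: 124000 × 0.962 = 119288
60+: 104000 × 0.965 + 112000 × 0.399 = 100360 + 44688 = 145048
Net migration: 20–39 + 380 → 21500; 40–59 − 530 → 118758
→ [52080, 21500, 118758, 145048]
Period 2.
Births: 21500 × 0.42 = 9030
20–39: 52080 × 0.96 = 49997
40–59: 21500 × 0.962 = 20683
60+: 118758 × 0.965 + 145048 × 0.399 = 114601 + 57874 = 172475
Net migration: 20–39 + 380 → 50377; 40–59 − 530 → 20153
→ [9030, 50377, 20153, 172475]
Period 3.
Births: 50377 × 0.42 = 21158
20–39: 9030 × 0.96 = 8669
40–59: 50377 × 0.962 = 48463
60+: 20153 × 0.965 + 172475 × 0.399 = 19448 + 68818 = 88266
Net migration: 20–39 + 380 → 9049; 40–59 − 530 → 47933
→ [21158, 9049, 47933, 88266]
Total after period 3: 21158 + 9049 + 47933 + 88266 = 166406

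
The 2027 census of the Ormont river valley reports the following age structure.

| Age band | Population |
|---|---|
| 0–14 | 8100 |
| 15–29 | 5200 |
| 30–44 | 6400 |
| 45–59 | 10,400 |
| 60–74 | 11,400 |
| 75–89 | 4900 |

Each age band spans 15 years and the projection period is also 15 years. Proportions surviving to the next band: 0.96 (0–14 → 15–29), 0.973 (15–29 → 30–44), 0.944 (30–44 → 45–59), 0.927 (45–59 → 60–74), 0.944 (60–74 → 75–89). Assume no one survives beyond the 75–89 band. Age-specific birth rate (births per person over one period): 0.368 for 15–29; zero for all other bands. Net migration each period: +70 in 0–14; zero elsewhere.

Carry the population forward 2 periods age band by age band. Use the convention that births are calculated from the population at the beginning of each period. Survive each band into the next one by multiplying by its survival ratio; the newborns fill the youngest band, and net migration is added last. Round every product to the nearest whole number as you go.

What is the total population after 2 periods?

31882

Let band 1 be 0–14 through band 6 = 75–89.
[period 1]
Births: 5200 * 0.368 = 1914
Band 2: 8100 * 0.96 = 7776
Band 3: 5200 * 0.973 = 5060
Band 4: 6400 * 0.944 = 6042
Band 5: 10400 * 0.927 = 9641
Band 6: 11400 * 0.944 = 10762
Net migration: Band 1 + 70 → 1984
Giving 1984 / 7776 / 5060 / 6042 / 9641 / 10762.
[period 2]
Births: 7776 * 0.368 = 2862
Band 2: 1984 * 0.96 = 1905
Band 3: 7776 * 0.973 = 7566
Band 4: 5060 * 0.944 = 4777
Band 5: 6042 * 0.927 = 5601
Band 6: 9641 * 0.944 = 9101
Net migration: Band 1 + 70 → 2932
Giving 2932 / 1905 / 7566 / 4777 / 5601 / 9101.
Total after period 2: 2932 + 1905 + 7566 + 4777 + 5601 + 9101 = 31882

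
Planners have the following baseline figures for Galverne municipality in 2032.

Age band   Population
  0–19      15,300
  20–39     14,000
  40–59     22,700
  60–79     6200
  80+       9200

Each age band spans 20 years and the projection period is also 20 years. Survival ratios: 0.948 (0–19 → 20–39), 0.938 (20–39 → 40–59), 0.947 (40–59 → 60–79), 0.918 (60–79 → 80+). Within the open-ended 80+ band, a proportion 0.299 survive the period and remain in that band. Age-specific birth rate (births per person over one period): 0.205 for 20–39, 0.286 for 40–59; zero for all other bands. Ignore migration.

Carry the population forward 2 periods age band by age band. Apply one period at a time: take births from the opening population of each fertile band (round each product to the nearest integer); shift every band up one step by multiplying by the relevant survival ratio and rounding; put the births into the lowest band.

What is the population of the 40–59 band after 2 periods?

Period 1.
Births: 14000 × 0.205 = 2870  |  22700 × 0.286 = 6492 ⇒ total 9362
20–39: 15300 × 0.948 = 14504
40–59: 14000 × 0.938 = 13132
60–79: 22700 × 0.947 = 21497
80+: 6200 × 0.918 + 9200 × 0.299 = 5692 + 2751 = 8443
Population now: 0–19=9362, 20–39=14504, 40–59=13132, 60–79=21497, 80+=8443
Period 2.
Births: 14504 × 0.205 = 2973  |  13132 × 0.286 = 3756 ⇒ total 6729
20–39: 9362 × 0.948 = 8875
40–59: 14504 × 0.938 = 13605
60–79: 13132 × 0.947 = 12436
80+: 21497 × 0.918 + 8443 × 0.299 = 19734 + 2524 = 22258
Population now: 0–19=6729, 20–39=8875, 40–59=13605, 60–79=12436, 80+=22258

13605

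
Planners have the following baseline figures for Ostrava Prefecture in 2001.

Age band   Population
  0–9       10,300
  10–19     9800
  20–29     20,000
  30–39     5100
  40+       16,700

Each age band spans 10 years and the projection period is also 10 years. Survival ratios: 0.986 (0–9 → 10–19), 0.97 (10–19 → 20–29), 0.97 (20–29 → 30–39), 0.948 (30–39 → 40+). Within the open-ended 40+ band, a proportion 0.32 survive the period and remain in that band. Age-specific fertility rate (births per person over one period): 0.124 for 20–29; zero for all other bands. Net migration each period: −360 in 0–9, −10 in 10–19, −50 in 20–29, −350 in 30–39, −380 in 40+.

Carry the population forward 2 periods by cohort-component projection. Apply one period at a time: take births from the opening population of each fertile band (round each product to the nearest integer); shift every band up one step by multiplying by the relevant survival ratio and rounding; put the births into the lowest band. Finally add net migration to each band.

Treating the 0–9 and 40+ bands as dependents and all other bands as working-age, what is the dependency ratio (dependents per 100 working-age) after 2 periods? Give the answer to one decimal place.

104.5

(Groups numbered youngest = 1 to oldest = 5.)
— Period 1 —
Births: 20000 × 0.124 = 2480
Group 2: 10300 × 0.986 = 10156
Group 3: 9800 × 0.97 = 9506
Group 4: 20000 × 0.97 = 19400
Group 5: 5100 × 0.948 + 16700 × 0.32 = 4835 + 5344 = 10179
Net migration: Group 1 − 360 → 2120; Group 2 − 10 → 10146; Group 3 − 50 → 9456; Group 4 − 350 → 19050; Group 5 − 380 → 9799
End of period: [2120, 10146, 9456, 19050, 9799]
— Period 2 —
Births: 9456 × 0.124 = 1173
Group 2: 2120 × 0.986 = 2090
Group 3: 10146 × 0.97 = 9842
Group 4: 9456 × 0.97 = 9172
Group 5: 19050 × 0.948 + 9799 × 0.32 = 18059 + 3136 = 21195
Net migration: Group 1 − 360 → 813; Group 2 − 10 → 2080; Group 3 − 50 → 9792; Group 4 − 350 → 8822; Group 5 − 380 → 20815
End of period: [813, 2080, 9792, 8822, 20815]
Dependents (band 0–9 + band 40+) = 813 + 20815 = 21628; working-age = 20694; ratio = 21628/20694 × 100 = 104.5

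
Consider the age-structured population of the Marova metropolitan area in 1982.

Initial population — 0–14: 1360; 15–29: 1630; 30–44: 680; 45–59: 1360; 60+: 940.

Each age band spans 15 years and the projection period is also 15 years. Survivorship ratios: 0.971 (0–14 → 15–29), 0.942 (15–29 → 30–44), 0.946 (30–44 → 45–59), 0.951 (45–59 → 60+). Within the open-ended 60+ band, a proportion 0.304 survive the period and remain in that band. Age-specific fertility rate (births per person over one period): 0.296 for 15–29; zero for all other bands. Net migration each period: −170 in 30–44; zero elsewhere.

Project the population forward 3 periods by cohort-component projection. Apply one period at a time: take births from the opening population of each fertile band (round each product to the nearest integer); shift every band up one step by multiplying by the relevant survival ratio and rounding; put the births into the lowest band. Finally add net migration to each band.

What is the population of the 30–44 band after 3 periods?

Numbering the groups 1..5 from youngest to oldest:
[period 1]
Births: 1630 × 0.296 = 482
Group 2: 1360 × 0.971 = 1321
Group 3: 1630 × 0.942 = 1535
Group 4: 680 × 0.946 = 643
Group 5: 1360 × 0.951 + 940 × 0.304 = 1293 + 286 = 1579
Net migration: Group 3 − 170 → 1365
Population now: 0–14=482, 15–29=1321, 30–44=1365, 45–59=643, 60+=1579
[period 2]
Births: 1321 × 0.296 = 391
Group 2: 482 × 0.971 = 468
Group 3: 1321 × 0.942 = 1244
Group 4: 1365 × 0.946 = 1291
Group 5: 643 × 0.951 + 1579 × 0.304 = 611 + 480 = 1091
Net migration: Group 3 − 170 → 1074
Population now: 0–14=391, 15–29=468, 30–44=1074, 45–59=1291, 60+=1091
[period 3]
Births: 468 × 0.296 = 139
Group 2: 391 × 0.971 = 380
Group 3: 468 × 0.942 = 441
Group 4: 1074 × 0.946 = 1016
Group 5: 1291 × 0.951 + 1091 × 0.304 = 1228 + 332 = 1560
Net migration: Group 3 − 170 → 271
Population now: 0–14=139, 15–29=380, 30–44=271, 45–59=1016, 60+=1560

271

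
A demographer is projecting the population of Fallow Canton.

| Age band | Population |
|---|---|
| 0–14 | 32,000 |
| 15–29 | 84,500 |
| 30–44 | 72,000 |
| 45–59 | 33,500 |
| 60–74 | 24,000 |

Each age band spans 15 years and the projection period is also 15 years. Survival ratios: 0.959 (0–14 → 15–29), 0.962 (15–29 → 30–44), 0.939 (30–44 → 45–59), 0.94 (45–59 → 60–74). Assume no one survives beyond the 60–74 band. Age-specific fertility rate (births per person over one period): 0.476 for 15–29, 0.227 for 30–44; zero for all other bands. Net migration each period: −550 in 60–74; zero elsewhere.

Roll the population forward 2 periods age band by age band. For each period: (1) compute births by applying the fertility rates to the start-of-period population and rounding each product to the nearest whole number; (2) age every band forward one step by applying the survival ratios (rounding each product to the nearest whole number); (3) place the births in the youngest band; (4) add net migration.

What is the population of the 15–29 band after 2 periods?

(Bands numbered youngest = 1 to oldest = 5.)
Period 1.
Births: 84500 * 0.476 = 40222  |  72000 * 0.227 = 16344 — total 56566
Band 2: 32000 * 0.959 = 30688
Band 3: 84500 * 0.962 = 81289
Band 4: 72000 * 0.939 = 67608
Band 5: 33500 * 0.94 = 31490
Net migration: Band 5 − 550 → 30940
End of period: [56566, 30688, 81289, 67608, 30940]
Period 2.
Births: 30688 * 0.476 = 14607  |  81289 * 0.227 = 18453 — total 33060
Band 2: 56566 * 0.959 = 54247
Band 3: 30688 * 0.962 = 29522
Band 4: 81289 * 0.939 = 76330
Band 5: 67608 * 0.94 = 63552
Net migration: Band 5 − 550 → 63002
End of period: [33060, 54247, 29522, 76330, 63002]

54247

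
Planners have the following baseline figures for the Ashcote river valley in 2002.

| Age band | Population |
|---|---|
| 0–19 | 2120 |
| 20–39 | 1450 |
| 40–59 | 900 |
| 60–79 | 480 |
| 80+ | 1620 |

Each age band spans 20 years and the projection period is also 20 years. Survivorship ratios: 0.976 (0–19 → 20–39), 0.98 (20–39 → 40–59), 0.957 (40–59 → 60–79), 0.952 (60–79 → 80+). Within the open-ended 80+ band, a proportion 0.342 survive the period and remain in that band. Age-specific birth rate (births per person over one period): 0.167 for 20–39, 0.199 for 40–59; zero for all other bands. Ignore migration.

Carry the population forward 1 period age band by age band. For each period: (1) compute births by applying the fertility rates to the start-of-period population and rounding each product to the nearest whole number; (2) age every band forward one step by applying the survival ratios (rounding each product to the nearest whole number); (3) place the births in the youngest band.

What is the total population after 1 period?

— Period 1 —
Births: 1450 × 0.167 = 242, 900 × 0.199 = 179 — total 421
20–39: 2120 × 0.976 = 2069
40–59: 1450 × 0.98 = 1421
60–79: 900 × 0.957 = 861
80+: 480 × 0.952 + 1620 × 0.342 = 457 + 554 = 1011
→ [421, 2069, 1421, 861, 1011]
Total after period 1: 421 + 2069 + 1421 + 861 + 1011 = 5783

5783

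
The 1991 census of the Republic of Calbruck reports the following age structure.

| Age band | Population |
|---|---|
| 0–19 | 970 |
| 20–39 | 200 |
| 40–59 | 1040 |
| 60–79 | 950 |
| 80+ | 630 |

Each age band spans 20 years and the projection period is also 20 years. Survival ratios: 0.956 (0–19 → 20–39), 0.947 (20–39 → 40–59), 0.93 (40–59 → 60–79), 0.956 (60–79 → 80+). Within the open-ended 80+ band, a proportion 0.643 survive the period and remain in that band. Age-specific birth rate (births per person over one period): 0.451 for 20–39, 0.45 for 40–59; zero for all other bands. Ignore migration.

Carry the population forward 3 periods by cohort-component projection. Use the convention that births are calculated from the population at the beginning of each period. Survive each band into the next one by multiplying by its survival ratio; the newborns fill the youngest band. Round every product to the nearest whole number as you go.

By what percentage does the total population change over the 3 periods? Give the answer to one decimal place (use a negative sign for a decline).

Numbering the groups 1..5 from youngest to oldest:
After projecting period 1:
Births: 200 × 0.451 = 90, 1040 × 0.45 = 468 → 558
Group 2: 970 × 0.956 = 927
Group 3: 200 × 0.947 = 189
Group 4: 1040 × 0.93 = 967
Group 5: 950 × 0.956 + 630 × 0.643 = 908 + 405 = 1313
Population now: 0–19=558, 20–39=927, 40–59=189, 60–79=967, 80+=1313
After projecting period 2:
Births: 927 × 0.451 = 418, 189 × 0.45 = 85 → 503
Group 2: 558 × 0.956 = 533
Group 3: 927 × 0.947 = 878
Group 4: 189 × 0.93 = 176
Group 5: 967 × 0.956 + 1313 × 0.643 = 924 + 844 = 1768
Population now: 0–19=503, 20–39=533, 40–59=878, 60–79=176, 80+=1768
After projecting period 3:
Births: 533 × 0.451 = 240, 878 × 0.45 = 395 → 635
Group 2: 503 × 0.956 = 481
Group 3: 533 × 0.947 = 505
Group 4: 878 × 0.93 = 817
Group 5: 176 × 0.956 + 1768 × 0.643 = 168 + 1137 = 1305
Population now: 0–19=635, 20–39=481, 40–59=505, 60–79=817, 80+=1305
Total: 3790 → 3743; change = -47; percentage change = -1.2%

-1.2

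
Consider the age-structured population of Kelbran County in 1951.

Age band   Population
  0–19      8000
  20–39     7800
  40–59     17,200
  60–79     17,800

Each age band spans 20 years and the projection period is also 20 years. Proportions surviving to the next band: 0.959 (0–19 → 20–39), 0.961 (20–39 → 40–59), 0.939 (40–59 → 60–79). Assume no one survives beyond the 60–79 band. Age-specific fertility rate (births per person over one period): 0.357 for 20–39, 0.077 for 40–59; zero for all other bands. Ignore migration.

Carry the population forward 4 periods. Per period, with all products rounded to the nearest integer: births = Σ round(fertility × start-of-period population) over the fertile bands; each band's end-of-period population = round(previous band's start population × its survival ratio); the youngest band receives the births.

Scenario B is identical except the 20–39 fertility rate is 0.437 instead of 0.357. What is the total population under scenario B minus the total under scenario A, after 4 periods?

2215

Period 1.
Births: 7800 * 0.357 = 2785 ; 17200 * 0.077 = 1324 → total 4109
20–39: 8000 * 0.959 = 7672
40–59: 7800 * 0.961 = 7496
60–79: 17200 * 0.939 = 16151
Population now: 0–19=4109, 20–39=7672, 40–59=7496, 60–79=16151
Period 2.
Births: 7672 * 0.357 = 2739 ; 7496 * 0.077 = 577 → total 3316
20–39: 4109 * 0.959 = 3941
40–59: 7672 * 0.961 = 7373
60–79: 7496 * 0.939 = 7039
Population now: 0–19=3316, 20–39=3941, 40–59=7373, 60–79=7039
Period 3.
Births: 3941 * 0.357 = 1407 ; 7373 * 0.077 = 568 → total 1975
20–39: 3316 * 0.959 = 3180
40–59: 3941 * 0.961 = 3787
60–79: 7373 * 0.939 = 6923
Population now: 0–19=1975, 20–39=3180, 40–59=3787, 60–79=6923
Period 4.
Births: 3180 * 0.357 = 1135 ; 3787 * 0.077 = 292 → total 1427
20–39: 1975 * 0.959 = 1894
40–59: 3180 * 0.961 = 3056
60–79: 3787 * 0.939 = 3556
Population now: 0–19=1427, 20–39=1894, 40–59=3056, 60–79=3556
Scenario A total after 4 periods: 9933
Scenario B projection —
Period 1.
Births: 7800 * 0.437 = 3409 ; 17200 * 0.077 = 1324 → total 4733
20–39: 8000 * 0.959 = 7672
40–59: 7800 * 0.961 = 7496
60–79: 17200 * 0.939 = 16151
Population now: 0–19=4733, 20–39=7672, 40–59=7496, 60–79=16151
Period 2.
Births: 7672 * 0.437 = 3353 ; 7496 * 0.077 = 577 → total 3930
20–39: 4733 * 0.959 = 4539
40–59: 7672 * 0.961 = 7373
60–79: 7496 * 0.939 = 7039
Population now: 0–19=3930, 20–39=4539, 40–59=7373, 60–79=7039
Period 3.
Births: 4539 * 0.437 = 1984 ; 7373 * 0.077 = 568 → total 2552
20–39: 3930 * 0.959 = 3769
40–59: 4539 * 0.961 = 4362
60–79: 7373 * 0.939 = 6923
Population now: 0–19=2552, 20–39=3769, 40–59=4362, 60–79=6923
Period 4.
Births: 3769 * 0.437 = 1647 ; 4362 * 0.077 = 336 → total 1983
20–39: 2552 * 0.959 = 2447
40–59: 3769 * 0.961 = 3622
60–79: 4362 * 0.939 = 4096
Population now: 0–19=1983, 20–39=2447, 40–59=3622, 60–79=4096
Scenario B total after 4 periods: 12148
Difference B − A = 12148 − 9933 = 2215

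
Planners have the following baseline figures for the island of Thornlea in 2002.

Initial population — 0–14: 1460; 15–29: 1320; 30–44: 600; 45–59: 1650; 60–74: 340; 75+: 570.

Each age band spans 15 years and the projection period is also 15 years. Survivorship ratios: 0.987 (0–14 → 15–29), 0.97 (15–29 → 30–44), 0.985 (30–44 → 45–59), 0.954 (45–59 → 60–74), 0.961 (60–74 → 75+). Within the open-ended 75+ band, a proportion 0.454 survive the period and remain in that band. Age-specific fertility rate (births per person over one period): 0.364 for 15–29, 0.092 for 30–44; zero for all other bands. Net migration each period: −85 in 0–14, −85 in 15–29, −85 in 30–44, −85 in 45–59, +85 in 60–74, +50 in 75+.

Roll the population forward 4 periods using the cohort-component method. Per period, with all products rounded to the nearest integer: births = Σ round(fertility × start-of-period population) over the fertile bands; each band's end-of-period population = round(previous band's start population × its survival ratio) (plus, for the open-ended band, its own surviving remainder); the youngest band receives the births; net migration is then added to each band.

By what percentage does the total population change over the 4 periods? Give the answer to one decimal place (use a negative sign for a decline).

-38.9

[period 1]
Births: 1320 × 0.364 = 480  |  600 × 0.092 = 55 ⇒ total 535
15–29: 1460 × 0.987 = 1441
30–44: 1320 × 0.97 = 1280
45–59: 600 × 0.985 = 591
60–74: 1650 × 0.954 = 1574
75+: 340 × 0.961 + 570 × 0.454 = 327 + 259 = 586
Net migration: 0–14 − 85 → 450; 15–29 − 85 → 1356; 30–44 − 85 → 1195; 45–59 − 85 → 506; 60–74 + 85 → 1659; 75+ + 50 → 636
End of period: [450, 1356, 1195, 506, 1659, 636]
[period 2]
Births: 1356 × 0.364 = 494  |  1195 × 0.092 = 110 ⇒ total 604
15–29: 450 × 0.987 = 444
30–44: 1356 × 0.97 = 1315
45–59: 1195 × 0.985 = 1177
60–74: 506 × 0.954 = 483
75+: 1659 × 0.961 + 636 × 0.454 = 1594 + 289 = 1883
Net migration: 0–14 − 85 → 519; 15–29 − 85 → 359; 30–44 − 85 → 1230; 45–59 − 85 → 1092; 60–74 + 85 → 568; 75+ + 50 → 1933
End of period: [519, 359, 1230, 1092, 568, 1933]
[period 3]
Births: 359 × 0.364 = 131  |  1230 × 0.092 = 113 ⇒ total 244
15–29: 519 × 0.987 = 512
30–44: 359 × 0.97 = 348
45–59: 1230 × 0.985 = 1212
60–74: 1092 × 0.954 = 1042
75+: 568 × 0.961 + 1933 × 0.454 = 546 + 878 = 1424
Net migration: 0–14 − 85 → 159; 15–29 − 85 → 427; 30–44 − 85 → 263; 45–59 − 85 → 1127; 60–74 + 85 → 1127; 75+ + 50 → 1474
End of period: [159, 427, 263, 1127, 1127, 1474]
[period 4]
Births: 427 × 0.364 = 155  |  263 × 0.092 = 24 ⇒ total 179
15–29: 159 × 0.987 = 157
30–44: 427 × 0.97 = 414
45–59: 263 × 0.985 = 259
60–74: 1127 × 0.954 = 1075
75+: 1127 × 0.961 + 1474 × 0.454 = 1083 + 669 = 1752
Net migration: 0–14 − 85 → 94; 15–29 − 85 → 72; 30–44 − 85 → 329; 45–59 − 85 → 174; 60–74 + 85 → 1160; 75+ + 50 → 1802
End of period: [94, 72, 329, 174, 1160, 1802]
Total: 5940 → 3631; change = -2309; percentage change = -38.9%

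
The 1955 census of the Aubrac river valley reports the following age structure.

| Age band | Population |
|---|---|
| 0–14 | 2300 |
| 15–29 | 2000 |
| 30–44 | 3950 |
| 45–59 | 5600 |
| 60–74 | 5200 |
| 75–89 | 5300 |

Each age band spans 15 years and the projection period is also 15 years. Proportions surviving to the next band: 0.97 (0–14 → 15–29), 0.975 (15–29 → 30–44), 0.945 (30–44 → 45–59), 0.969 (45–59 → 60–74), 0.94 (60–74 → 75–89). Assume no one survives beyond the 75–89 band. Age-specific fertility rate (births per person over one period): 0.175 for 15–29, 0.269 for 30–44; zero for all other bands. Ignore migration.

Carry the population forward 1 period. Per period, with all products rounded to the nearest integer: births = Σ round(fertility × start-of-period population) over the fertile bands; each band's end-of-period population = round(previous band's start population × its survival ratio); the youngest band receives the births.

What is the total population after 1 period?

19641

Let group 1 be 0–14 through group 6 = 75–89.
— Period 1 —
Births: 2000 * 0.175 = 350  |  3950 * 0.269 = 1063 → 1413
Group 2: 2300 * 0.97 = 2231
Group 3: 2000 * 0.975 = 1950
Group 4: 3950 * 0.945 = 3733
Group 5: 5600 * 0.969 = 5426
Group 6: 5200 * 0.94 = 4888
Giving 1413 / 2231 / 1950 / 3733 / 5426 / 4888.
Total after period 1: 1413 + 2231 + 1950 + 3733 + 5426 + 4888 = 19641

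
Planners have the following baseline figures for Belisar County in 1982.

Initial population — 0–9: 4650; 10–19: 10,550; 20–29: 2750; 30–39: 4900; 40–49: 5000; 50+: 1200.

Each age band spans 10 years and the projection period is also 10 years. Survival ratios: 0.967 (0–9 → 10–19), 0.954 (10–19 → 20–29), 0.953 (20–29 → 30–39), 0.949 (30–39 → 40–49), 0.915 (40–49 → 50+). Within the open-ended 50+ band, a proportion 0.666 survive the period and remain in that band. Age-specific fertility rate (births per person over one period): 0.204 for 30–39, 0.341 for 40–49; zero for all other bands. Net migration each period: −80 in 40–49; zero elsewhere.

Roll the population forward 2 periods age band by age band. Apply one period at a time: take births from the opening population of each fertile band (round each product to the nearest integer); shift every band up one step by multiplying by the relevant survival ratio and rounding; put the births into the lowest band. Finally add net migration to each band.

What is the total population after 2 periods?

28759

(Bands numbered youngest = 1 to oldest = 6.)
Period 1.
Births: 4900 * 0.204 = 1000, 5000 * 0.341 = 1705 ⇒ total 2705
Band 2: 4650 * 0.967 = 4497
Band 3: 10550 * 0.954 = 10065
Band 4: 2750 * 0.953 = 2621
Band 5: 4900 * 0.949 = 4650
Band 6: 5000 * 0.915 + 1200 * 0.666 = 4575 + 799 = 5374
Net migration: Band 5 − 80 → 4570
→ [2705, 4497, 10065, 2621, 4570, 5374]
Period 2.
Births: 2621 * 0.204 = 535, 4570 * 0.341 = 1558 ⇒ total 2093
Band 2: 2705 * 0.967 = 2616
Band 3: 4497 * 0.954 = 4290
Band 4: 10065 * 0.953 = 9592
Band 5: 2621 * 0.949 = 2487
Band 6: 4570 * 0.915 + 5374 * 0.666 = 4182 + 3579 = 7761
Net migration: Band 5 − 80 → 2407
→ [2093, 2616, 4290, 9592, 2407, 7761]
Total after period 2: 2093 + 2616 + 4290 + 9592 + 2407 + 7761 = 28759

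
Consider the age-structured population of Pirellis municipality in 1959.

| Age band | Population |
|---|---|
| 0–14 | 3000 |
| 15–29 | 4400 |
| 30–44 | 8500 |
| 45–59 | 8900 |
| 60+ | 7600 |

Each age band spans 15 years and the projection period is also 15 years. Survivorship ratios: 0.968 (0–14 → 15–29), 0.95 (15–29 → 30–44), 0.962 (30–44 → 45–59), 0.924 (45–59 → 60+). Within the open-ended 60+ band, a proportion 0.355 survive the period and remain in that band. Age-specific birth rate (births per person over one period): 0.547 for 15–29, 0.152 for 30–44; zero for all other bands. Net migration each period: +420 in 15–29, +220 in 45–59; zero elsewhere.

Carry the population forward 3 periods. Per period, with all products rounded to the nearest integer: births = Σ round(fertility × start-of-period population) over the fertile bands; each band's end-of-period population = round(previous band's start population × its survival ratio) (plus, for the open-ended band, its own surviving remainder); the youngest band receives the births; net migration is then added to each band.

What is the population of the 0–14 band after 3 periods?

2669

[period 1]
Births: 4400 × 0.547 = 2407 ; 8500 × 0.152 = 1292 — total 3699
15–29: 3000 × 0.968 = 2904
30–44: 4400 × 0.95 = 4180
45–59: 8500 × 0.962 = 8177
60+: 8900 × 0.924 + 7600 × 0.355 = 8224 + 2698 = 10922
Net migration: 15–29 + 420 → 3324; 45–59 + 220 → 8397
End of period: [3699, 3324, 4180, 8397, 10922]
[period 2]
Births: 3324 × 0.547 = 1818 ; 4180 × 0.152 = 635 — total 2453
15–29: 3699 × 0.968 = 3581
30–44: 3324 × 0.95 = 3158
45–59: 4180 × 0.962 = 4021
60+: 8397 × 0.924 + 10922 × 0.355 = 7759 + 3877 = 11636
Net migration: 15–29 + 420 → 4001; 45–59 + 220 → 4241
End of period: [2453, 4001, 3158, 4241, 11636]
[period 3]
Births: 4001 × 0.547 = 2189 ; 3158 × 0.152 = 480 — total 2669
15–29: 2453 × 0.968 = 2375
30–44: 4001 × 0.95 = 3801
45–59: 3158 × 0.962 = 3038
60+: 4241 × 0.924 + 11636 × 0.355 = 3919 + 4131 = 8050
Net migration: 15–29 + 420 → 2795; 45–59 + 220 → 3258
End of period: [2669, 2795, 3801, 3258, 8050]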